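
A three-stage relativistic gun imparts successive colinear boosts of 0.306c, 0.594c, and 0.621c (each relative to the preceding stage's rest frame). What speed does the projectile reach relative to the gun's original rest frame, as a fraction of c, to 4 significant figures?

Compose boost 2: (0.594 + 0.306)/(1 + 0.594×0.306) = 0.9000/1.18176 = 0.761573
Compose boost 3: (0.621 + 0.761573)/(1 + 0.621×0.761573) = 1.38257/1.47294 = 0.9387

u ≈ 0.9387c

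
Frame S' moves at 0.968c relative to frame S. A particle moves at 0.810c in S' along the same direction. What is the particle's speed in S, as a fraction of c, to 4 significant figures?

Relativistic velocity addition: u = (u' + v)/(1 + u'v/c²)
= (0.810 + 0.968)/(1 + 0.810×0.968) = 1.778/1.78408 = 0.9966

u ≈ 0.9966c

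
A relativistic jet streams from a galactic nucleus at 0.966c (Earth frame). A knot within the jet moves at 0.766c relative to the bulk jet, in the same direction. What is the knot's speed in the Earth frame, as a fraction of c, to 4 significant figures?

Relativistic velocity addition: u = (u' + v)/(1 + u'v/c²)
= (0.766 + 0.966)/(1 + 0.766×0.966) = 1.732/1.73996 = 0.9954

u ≈ 0.9954c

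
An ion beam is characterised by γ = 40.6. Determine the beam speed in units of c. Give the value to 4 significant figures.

β = √(1 − 1/γ²) = √(1 − 1/40.6²) = √(0.999393) = 0.9997

β ≈ 0.9997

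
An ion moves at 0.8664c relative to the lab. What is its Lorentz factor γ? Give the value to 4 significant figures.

γ ≈ 2.003

γ = 1/√(1 − β²) = 1/√(1 − 0.8664²) = 1/√(0.249351) = 2.003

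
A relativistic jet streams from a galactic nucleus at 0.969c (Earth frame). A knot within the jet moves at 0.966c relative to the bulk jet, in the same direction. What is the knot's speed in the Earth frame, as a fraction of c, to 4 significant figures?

Relativistic velocity addition: u = (u' + v)/(1 + u'v/c²)
= (0.966 + 0.969)/(1 + 0.966×0.969) = 1.935/1.93605 = 0.9995

u ≈ 0.9995c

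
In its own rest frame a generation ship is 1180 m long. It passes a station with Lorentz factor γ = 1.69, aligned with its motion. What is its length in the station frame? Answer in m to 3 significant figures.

γ = 1.69 (given)
Length contraction: L = L₀/γ = 1180/1.69 = 698 m

L ≈ 698 m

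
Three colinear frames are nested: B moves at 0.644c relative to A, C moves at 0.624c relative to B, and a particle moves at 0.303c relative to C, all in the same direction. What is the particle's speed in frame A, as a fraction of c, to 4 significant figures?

Compose boost 2: (0.624 + 0.644)/(1 + 0.624×0.644) = 1.268/1.40186 = 0.904515
Compose boost 3: (0.303 + 0.904515)/(1 + 0.303×0.904515) = 1.20752/1.27407 = 0.9478

u ≈ 0.9478c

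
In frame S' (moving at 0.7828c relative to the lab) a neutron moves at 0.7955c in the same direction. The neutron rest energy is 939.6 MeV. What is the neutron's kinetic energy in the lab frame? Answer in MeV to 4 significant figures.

u_lab = (0.7955 + 0.7828)/(1 + 0.7955×0.7828) = 0.9726278
γ = 1/√(1 − 0.9726278²) = 4.30350
K = (γ − 1)m₀c² = (4.30350 − 1) × 939.6 = 3.30350 × 939.6 = 3104 MeV

K ≈ 3104 MeV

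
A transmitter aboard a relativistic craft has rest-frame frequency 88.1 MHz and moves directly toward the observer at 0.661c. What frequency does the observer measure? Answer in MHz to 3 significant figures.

Relativistic Doppler: f_obs = f_src √((1+β)/(1−β))
= 88.1 × √(1.6610/0.33900) = 88.1 × 2.2135 = 195 MHz

f_obs ≈ 195 MHz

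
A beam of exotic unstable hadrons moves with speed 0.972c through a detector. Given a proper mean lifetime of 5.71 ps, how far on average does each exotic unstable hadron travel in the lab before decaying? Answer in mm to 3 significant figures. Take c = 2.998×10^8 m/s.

d ≈ 7.08 mm

γ = 1/√(1 − 0.972²) = 4.2557
Dilated lifetime: Δt = γτ₀ = 4.2557 × 5.71 ps = 24.300 ps
d = vΔt = 0.972c × 24.300 ps = 2.9141×10^8 m/s × 2.4300×10^-11 s = 7.08 mm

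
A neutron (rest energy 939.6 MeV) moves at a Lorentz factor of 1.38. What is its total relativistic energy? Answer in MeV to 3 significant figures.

E ≈ 1300 MeV

γ = 1.38 (given)
E = γm₀c² = 1.38 × 939.6 MeV = 1300 MeV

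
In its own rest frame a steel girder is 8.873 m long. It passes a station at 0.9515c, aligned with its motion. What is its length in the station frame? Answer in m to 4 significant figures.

L ≈ 2.730 m

γ = 1/√(1 − 0.9515²) = 3.25046
Length contraction: L = L₀/γ = 8.873/3.25046 = 2.730 m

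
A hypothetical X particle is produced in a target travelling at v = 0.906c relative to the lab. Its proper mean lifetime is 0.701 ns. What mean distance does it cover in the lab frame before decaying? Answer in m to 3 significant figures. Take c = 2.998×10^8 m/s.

d ≈ 0.450 m

γ = 1/√(1 − 0.906²) = 2.3625
Dilated lifetime: Δt = γτ₀ = 2.3625 × 0.701 ns = 1.6561 ns
d = vΔt = 0.906c × 1.6561 ns = 2.7162×10^8 m/s × 1.6561×10^-9 s = 0.450 m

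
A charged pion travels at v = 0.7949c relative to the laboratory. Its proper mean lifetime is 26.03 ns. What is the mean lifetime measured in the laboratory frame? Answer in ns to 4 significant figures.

γ = 1/√(1 − 0.7949²) = 1.64815
Time dilation: Δt = γτ₀ = 1.64815 × 26.03 ns = 42.90 ns

Δt ≈ 42.90 ns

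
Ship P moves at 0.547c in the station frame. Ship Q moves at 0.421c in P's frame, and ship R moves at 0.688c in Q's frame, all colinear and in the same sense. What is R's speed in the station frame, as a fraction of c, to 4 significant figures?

Compose boost 2: (0.421 + 0.547)/(1 + 0.421×0.547) = 0.9680/1.23029 = 0.786808
Compose boost 3: (0.688 + 0.786808)/(1 + 0.688×0.786808) = 1.47481/1.54132 = 0.9568

u ≈ 0.9568c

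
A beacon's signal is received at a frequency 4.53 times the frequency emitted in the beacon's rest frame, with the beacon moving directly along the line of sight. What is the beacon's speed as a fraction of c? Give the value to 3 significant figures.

f_obs/f_src = √((1+β)/(1−β)) = 4.53  ⇒  (1+β)/(1−β) = 20.521
β = |1 − D²|/(1 + D²) = |1 − 20.521|/(1 + 20.521) = 0.907

β ≈ 0.907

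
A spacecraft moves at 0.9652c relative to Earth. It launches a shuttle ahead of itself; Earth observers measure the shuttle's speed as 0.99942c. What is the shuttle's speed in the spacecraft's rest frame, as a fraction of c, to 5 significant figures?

Inverse velocity addition: u' = (u − v)/(1 − uv/c²)
= (0.99942 − 0.9652)/(1 − 0.99942×0.9652) = 0.034220/0.03535982 = 0.96777

u' ≈ 0.96777c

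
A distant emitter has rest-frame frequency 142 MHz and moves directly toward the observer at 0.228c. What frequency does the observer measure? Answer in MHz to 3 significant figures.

f_obs ≈ 179 MHz

Relativistic Doppler: f_obs = f_src √((1+β)/(1−β))
= 142 × √(1.2280/0.77200) = 142 × 1.2612 = 179 MHz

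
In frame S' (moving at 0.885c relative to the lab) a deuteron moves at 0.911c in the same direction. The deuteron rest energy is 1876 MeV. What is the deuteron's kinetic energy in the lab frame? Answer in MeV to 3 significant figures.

K ≈ 15800 MeV

u_lab = (0.911 + 0.885)/(1 + 0.911×0.885) = 0.994334
γ = 1/√(1 − 0.994334²) = 9.4069
K = (γ − 1)m₀c² = (9.4069 − 1) × 1876 = 8.4069 × 1876 = 15800 MeV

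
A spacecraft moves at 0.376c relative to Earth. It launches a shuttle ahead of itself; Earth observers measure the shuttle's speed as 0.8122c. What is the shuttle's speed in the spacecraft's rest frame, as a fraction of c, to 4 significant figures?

Inverse velocity addition: u' = (u − v)/(1 − uv/c²)
= (0.8122 − 0.376)/(1 − 0.8122×0.376) = 0.4362/0.694613 = 0.6280

u' ≈ 0.6280c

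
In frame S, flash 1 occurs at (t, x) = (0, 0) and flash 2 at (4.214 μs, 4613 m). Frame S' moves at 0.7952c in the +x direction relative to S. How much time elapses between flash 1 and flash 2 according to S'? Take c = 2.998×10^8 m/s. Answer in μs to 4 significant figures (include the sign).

Δt' ≈ -13.23 μs

γ = 1/√(1 − 0.7952²) = 1.64922
Δt' = γ(Δt − vΔx/c²) = 1.64922 × (4.214 μs − 0.7952×4613 m / (2.998×10^8 m/s))
= 1.64922 × (-8.02168 μs) = -13.23 μs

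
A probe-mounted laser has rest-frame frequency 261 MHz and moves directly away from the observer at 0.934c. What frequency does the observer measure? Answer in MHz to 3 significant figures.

f_obs ≈ 48.2 MHz

Relativistic Doppler: f_obs = f_src √((1−β)/(1+β))
= 261 × √(0.066000/1.9340) = 261 × 0.18473 = 48.2 MHz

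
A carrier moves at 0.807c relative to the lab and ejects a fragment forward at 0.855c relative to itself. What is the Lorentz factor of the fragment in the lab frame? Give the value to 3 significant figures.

γ ≈ 5.52

u_lab = (0.855 + 0.807)/(1 + 0.855×0.807) = 1.662/1.68999 = 0.983441
γ = 1/√(1 − 0.983441²) = 5.52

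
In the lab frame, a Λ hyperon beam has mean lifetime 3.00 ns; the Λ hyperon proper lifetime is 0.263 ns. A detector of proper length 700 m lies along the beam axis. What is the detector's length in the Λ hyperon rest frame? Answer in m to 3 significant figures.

L ≈ 61.4 m

Time dilation ⇒ γ = Δt/τ₀ = 3.00/0.263 = 11.407
Length contraction: L = L₀/γ = 700/11.407 = 61.4 m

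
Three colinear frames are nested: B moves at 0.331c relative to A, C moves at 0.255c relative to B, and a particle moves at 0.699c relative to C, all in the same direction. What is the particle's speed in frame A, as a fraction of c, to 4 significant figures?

Compose boost 2: (0.255 + 0.331)/(1 + 0.255×0.331) = 0.5860/1.08441 = 0.540389
Compose boost 3: (0.699 + 0.540389)/(1 + 0.699×0.540389) = 1.23939/1.37773 = 0.8996

u ≈ 0.8996c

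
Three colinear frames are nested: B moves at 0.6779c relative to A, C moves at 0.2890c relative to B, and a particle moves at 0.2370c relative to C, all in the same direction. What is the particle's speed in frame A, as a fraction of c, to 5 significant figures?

Compose boost 2: (0.2890 + 0.6779)/(1 + 0.2890×0.6779) = 0.96690/1.195913 = 0.8085036
Compose boost 3: (0.2370 + 0.8085036)/(1 + 0.2370×0.8085036) = 1.045504/1.191615 = 0.87738

u ≈ 0.87738c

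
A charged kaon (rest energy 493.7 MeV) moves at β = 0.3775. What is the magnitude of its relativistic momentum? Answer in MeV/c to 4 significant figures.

γ = 1/√(1 − 0.3775²) = 1.07990
p = γβm₀c = 1.07990 × 0.3775 × 493.7 MeV/c = 201.3 MeV/c

p ≈ 201.3 MeV/c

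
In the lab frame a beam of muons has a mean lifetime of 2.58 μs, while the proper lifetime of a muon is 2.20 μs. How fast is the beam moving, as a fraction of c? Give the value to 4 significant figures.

β ≈ 0.5224

γ = Δt/τ₀ = 2.58/2.20 = 1.17273
β = √(1 − 1/γ²) = √(1 − 1/1.17273²) = 0.5224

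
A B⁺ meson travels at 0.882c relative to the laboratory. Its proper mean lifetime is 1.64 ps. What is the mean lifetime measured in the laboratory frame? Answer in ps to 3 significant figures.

γ = 1/√(1 − 0.882²) = 2.1220
Time dilation: Δt = γτ₀ = 2.1220 × 1.64 ps = 3.48 ps

Δt ≈ 3.48 ps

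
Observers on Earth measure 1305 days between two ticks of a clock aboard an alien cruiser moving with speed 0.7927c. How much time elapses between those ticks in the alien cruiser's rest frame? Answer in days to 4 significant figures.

γ = 1/√(1 − 0.7927²) = 1.64039
Proper time: τ₀ = Δt/γ = 1305/1.64039 = 795.5 days

τ₀ ≈ 795.5 days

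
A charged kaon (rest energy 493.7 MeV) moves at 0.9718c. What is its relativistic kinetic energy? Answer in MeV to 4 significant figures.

K ≈ 1600 MeV

γ = 1/√(1 − 0.9718²) = 4.24076
K = (γ − 1)m₀c² = (4.24076 − 1) × 493.7 MeV = 3.24076 × 493.7 MeV = 1600 MeV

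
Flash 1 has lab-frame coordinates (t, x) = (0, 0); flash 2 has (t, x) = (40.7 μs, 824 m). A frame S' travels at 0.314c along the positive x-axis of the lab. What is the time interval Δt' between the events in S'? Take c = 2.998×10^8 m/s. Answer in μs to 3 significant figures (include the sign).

γ = 1/√(1 − 0.314²) = 1.0533
Δt' = γ(Δt − vΔx/c²) = 1.0533 × (40.7 μs − 0.314×824 m / (2.998×10^8 m/s))
= 1.0533 × (39.837 μs) = 42.0 μs

Δt' ≈ 42.0 μs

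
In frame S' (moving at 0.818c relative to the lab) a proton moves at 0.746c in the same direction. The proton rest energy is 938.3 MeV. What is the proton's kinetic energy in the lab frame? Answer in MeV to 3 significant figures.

K ≈ 3010 MeV

u_lab = (0.746 + 0.818)/(1 + 0.746×0.818) = 0.971291
γ = 1/√(1 − 0.971291²) = 4.2035
K = (γ − 1)m₀c² = (4.2035 − 1) × 938.3 = 3.2035 × 938.3 = 3010 MeV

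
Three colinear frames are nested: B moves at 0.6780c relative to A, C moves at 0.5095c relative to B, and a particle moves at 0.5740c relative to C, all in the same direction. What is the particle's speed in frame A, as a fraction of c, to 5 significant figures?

Compose boost 2: (0.5095 + 0.6780)/(1 + 0.5095×0.6780) = 1.1875/1.345441 = 0.8826102
Compose boost 3: (0.5740 + 0.8826102)/(1 + 0.5740×0.8826102) = 1.456610/1.506618 = 0.96681

u ≈ 0.96681c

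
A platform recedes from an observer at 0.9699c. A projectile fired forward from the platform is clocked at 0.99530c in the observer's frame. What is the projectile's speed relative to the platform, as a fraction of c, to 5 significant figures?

u' ≈ 0.73286c

Inverse velocity addition: u' = (u − v)/(1 − uv/c²)
= (0.99530 − 0.9699)/(1 − 0.99530×0.9699) = 0.025400/0.03465853 = 0.73286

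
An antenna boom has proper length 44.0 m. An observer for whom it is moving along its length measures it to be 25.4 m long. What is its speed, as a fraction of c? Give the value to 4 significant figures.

γ = L₀/L = 44.0/25.4 = 1.73228
β = √(1 − 1/γ²) = 0.8166

β ≈ 0.8166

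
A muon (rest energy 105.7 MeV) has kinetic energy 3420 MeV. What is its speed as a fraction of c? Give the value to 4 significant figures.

β ≈ 0.9996

γ = 1 + K/(m₀c²) = 1 + 3420/105.7 = 33.3557
β = √(1 − 1/γ²) = 0.9996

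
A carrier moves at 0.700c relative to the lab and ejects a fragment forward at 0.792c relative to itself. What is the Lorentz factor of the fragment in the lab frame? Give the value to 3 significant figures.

γ ≈ 3.57

u_lab = (0.792 + 0.700)/(1 + 0.792×0.700) = 1.492/1.55440 = 0.959856
γ = 1/√(1 − 0.959856²) = 3.57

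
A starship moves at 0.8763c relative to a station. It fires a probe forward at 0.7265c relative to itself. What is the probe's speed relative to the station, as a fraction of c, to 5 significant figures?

u ≈ 0.97933c

Relativistic velocity addition: u = (u' + v)/(1 + u'v/c²)
= (0.7265 + 0.8763)/(1 + 0.7265×0.8763) = 1.6028/1.636632 = 0.97933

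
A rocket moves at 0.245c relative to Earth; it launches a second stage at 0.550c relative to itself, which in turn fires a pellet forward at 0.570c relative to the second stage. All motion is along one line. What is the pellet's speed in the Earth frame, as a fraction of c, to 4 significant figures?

Compose boost 2: (0.550 + 0.245)/(1 + 0.550×0.245) = 0.7950/1.13475 = 0.700595
Compose boost 3: (0.570 + 0.700595)/(1 + 0.570×0.700595) = 1.27059/1.39934 = 0.9080

u ≈ 0.9080c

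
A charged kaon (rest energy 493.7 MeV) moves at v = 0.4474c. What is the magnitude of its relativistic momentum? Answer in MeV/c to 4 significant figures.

γ = 1/√(1 − 0.4474²) = 1.11815
p = γβm₀c = 1.11815 × 0.4474 × 493.7 MeV/c = 247.0 MeV/c

p ≈ 247.0 MeV/c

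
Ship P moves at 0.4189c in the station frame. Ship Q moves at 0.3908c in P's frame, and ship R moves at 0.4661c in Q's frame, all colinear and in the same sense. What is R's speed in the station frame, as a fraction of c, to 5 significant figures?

Compose boost 2: (0.3908 + 0.4189)/(1 + 0.3908×0.4189) = 0.80970/1.163706 = 0.6957942
Compose boost 3: (0.4661 + 0.6957942)/(1 + 0.4661×0.6957942) = 1.161894/1.324310 = 0.87736

u ≈ 0.87736c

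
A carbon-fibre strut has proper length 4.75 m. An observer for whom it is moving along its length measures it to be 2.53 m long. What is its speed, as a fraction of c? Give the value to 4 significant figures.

β ≈ 0.8463

γ = L₀/L = 4.75/2.53 = 1.87747
β = √(1 − 1/γ²) = 0.8463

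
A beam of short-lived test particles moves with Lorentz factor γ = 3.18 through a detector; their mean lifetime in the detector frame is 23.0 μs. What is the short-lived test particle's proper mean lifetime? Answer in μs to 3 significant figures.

τ₀ ≈ 7.23 μs

γ = 3.18 (given)
Proper time: τ₀ = Δt/γ = 23.0/3.18 = 7.23 μs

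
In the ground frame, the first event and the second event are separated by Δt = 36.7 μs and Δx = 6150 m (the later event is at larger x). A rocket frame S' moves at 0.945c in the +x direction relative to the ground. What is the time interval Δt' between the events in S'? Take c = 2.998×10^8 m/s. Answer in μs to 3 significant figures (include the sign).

γ = 1/√(1 − 0.945²) = 3.0574
Δt' = γ(Δt − vΔx/c²) = 3.0574 × (36.7 μs − 0.945×6150 m / (2.998×10^8 m/s))
= 3.0574 × (17.315 μs) = 52.9 μs

Δt' ≈ 52.9 μs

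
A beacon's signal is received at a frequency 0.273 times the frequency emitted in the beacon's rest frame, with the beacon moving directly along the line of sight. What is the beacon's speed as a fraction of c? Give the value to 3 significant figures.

β ≈ 0.861

f_obs/f_src = √((1−β)/(1+β)) = 0.273  ⇒  (1−β)/(1+β) = 0.074529
β = |1 − D²|/(1 + D²) = |1 − 0.074529|/(1 + 0.074529) = 0.861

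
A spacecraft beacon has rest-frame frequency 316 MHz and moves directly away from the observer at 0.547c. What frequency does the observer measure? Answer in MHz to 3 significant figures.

Relativistic Doppler: f_obs = f_src √((1−β)/(1+β))
= 316 × √(0.45300/1.5470) = 316 × 0.54113 = 171 MHz

f_obs ≈ 171 MHz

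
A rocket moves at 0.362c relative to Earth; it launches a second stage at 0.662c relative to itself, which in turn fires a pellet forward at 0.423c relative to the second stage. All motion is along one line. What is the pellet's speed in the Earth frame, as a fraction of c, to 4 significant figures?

Compose boost 2: (0.662 + 0.362)/(1 + 0.662×0.362) = 1.024/1.23964 = 0.826044
Compose boost 3: (0.423 + 0.826044)/(1 + 0.423×0.826044) = 1.24904/1.34942 = 0.9256

u ≈ 0.9256c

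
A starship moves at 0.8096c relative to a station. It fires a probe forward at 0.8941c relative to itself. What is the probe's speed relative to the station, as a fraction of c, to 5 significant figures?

Relativistic velocity addition: u = (u' + v)/(1 + u'v/c²)
= (0.8941 + 0.8096)/(1 + 0.8941×0.8096) = 1.7037/1.723863 = 0.98830

u ≈ 0.98830c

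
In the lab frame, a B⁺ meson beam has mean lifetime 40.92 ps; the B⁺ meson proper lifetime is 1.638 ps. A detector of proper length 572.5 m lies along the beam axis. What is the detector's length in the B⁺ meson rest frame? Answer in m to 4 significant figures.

Time dilation ⇒ γ = Δt/τ₀ = 40.92/1.638 = 24.9817
Length contraction: L = L₀/γ = 572.5/24.9817 = 22.92 m

L ≈ 22.92 m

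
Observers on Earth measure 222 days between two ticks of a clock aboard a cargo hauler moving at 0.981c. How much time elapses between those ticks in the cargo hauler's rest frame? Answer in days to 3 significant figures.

γ = 1/√(1 − 0.981²) = 5.1544
Proper time: τ₀ = Δt/γ = 222/5.1544 = 43.1 days

τ₀ ≈ 43.1 days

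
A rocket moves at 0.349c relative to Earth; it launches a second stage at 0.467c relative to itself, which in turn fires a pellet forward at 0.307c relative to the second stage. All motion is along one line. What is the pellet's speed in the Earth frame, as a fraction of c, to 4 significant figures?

u ≈ 0.8299c

Compose boost 2: (0.467 + 0.349)/(1 + 0.467×0.349) = 0.8160/1.16298 = 0.701644
Compose boost 3: (0.307 + 0.701644)/(1 + 0.307×0.701644) = 1.00864/1.21540 = 0.8299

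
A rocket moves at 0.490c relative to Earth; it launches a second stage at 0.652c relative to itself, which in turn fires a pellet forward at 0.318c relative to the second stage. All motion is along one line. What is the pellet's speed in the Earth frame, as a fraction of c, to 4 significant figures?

Compose boost 2: (0.652 + 0.490)/(1 + 0.652×0.490) = 1.142/1.31948 = 0.865492
Compose boost 3: (0.318 + 0.865492)/(1 + 0.318×0.865492) = 1.18349/1.27523 = 0.9281

u ≈ 0.9281c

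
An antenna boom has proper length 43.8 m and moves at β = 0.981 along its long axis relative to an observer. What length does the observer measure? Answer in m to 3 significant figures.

γ = 1/√(1 − 0.981²) = 5.1544
Length contraction: L = L₀/γ = 43.8/5.1544 = 8.50 m

L ≈ 8.50 m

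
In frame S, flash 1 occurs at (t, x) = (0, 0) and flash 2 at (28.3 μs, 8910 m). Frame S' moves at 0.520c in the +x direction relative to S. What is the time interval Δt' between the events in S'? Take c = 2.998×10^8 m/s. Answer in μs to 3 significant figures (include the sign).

γ = 1/√(1 − 0.520²) = 1.1707
Δt' = γ(Δt − vΔx/c²) = 1.1707 × (28.3 μs − 0.520×8910 m / (2.998×10^8 m/s))
= 1.1707 × (12.846 μs) = 15.0 μs

Δt' ≈ 15.0 μs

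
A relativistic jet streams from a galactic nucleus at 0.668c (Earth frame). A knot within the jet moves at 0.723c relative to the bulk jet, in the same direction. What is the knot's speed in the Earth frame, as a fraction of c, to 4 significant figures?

u ≈ 0.9380c

Relativistic velocity addition: u = (u' + v)/(1 + u'v/c²)
= (0.723 + 0.668)/(1 + 0.723×0.668) = 1.391/1.48296 = 0.9380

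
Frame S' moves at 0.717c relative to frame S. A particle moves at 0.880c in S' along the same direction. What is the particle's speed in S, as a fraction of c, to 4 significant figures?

u ≈ 0.9792c

Relativistic velocity addition: u = (u' + v)/(1 + u'v/c²)
= (0.880 + 0.717)/(1 + 0.880×0.717) = 1.597/1.63096 = 0.9792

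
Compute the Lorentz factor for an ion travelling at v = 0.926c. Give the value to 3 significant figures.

γ ≈ 2.65

γ = 1/√(1 − β²) = 1/√(1 − 0.926²) = 1/√(0.14252) = 2.65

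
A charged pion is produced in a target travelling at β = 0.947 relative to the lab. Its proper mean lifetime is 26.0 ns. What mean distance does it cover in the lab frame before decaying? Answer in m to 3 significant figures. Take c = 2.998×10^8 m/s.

d ≈ 23.0 m

γ = 1/√(1 − 0.947²) = 3.1130
Dilated lifetime: Δt = γτ₀ = 3.1130 × 26.0 ns = 80.938 ns
d = vΔt = 0.947c × 80.938 ns = 2.8391×10^8 m/s × 8.0938×10^-8 s = 23.0 m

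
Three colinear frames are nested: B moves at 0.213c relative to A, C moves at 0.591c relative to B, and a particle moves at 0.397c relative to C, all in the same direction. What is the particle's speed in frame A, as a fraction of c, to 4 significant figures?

u ≈ 0.8657c

Compose boost 2: (0.591 + 0.213)/(1 + 0.591×0.213) = 0.8040/1.12588 = 0.714106
Compose boost 3: (0.397 + 0.714106)/(1 + 0.397×0.714106) = 1.11111/1.28350 = 0.8657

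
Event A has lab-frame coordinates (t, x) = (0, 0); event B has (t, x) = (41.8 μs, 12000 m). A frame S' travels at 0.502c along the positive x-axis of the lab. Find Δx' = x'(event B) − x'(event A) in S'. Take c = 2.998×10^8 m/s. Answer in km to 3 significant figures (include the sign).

γ = 1/√(1 − 0.502²) = 1.1562
Δx' = γ(Δx − vΔt) = 1.1562 × (12000 m − 0.502×(2.998×10^8 m/s)×41.8×10^-6 s)
= 1.1562 × (5709.1 m) = 6.60 km

Δx' ≈ 6.60 km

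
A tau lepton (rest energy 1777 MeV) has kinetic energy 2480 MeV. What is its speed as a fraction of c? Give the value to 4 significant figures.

β ≈ 0.9087

γ = 1 + K/(m₀c²) = 1 + 2480/1777 = 2.39561
β = √(1 − 1/γ²) = 0.9087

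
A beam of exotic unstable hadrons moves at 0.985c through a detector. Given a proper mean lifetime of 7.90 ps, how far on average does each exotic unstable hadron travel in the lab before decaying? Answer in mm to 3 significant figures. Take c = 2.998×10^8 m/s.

γ = 1/√(1 − 0.985²) = 5.7953
Dilated lifetime: Δt = γτ₀ = 5.7953 × 7.90 ps = 45.783 ps
d = vΔt = 0.985c × 45.783 ps = 2.9530×10^8 m/s × 4.5783×10^-11 s = 13.5 mm

d ≈ 13.5 mm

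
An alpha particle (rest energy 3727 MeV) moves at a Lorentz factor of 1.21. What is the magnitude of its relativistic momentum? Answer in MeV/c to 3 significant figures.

p ≈ 2540 MeV/c

β = √(1 − 1/γ²) = √(1 − 1/1.21²) = 0.56302
p = γβm₀c = 1.21 × 0.56302 × 3727 MeV/c = 2540 MeV/c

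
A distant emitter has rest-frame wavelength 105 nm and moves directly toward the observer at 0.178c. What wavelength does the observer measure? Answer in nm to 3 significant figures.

λ_obs ≈ 87.7 nm

Relativistic Doppler: λ_obs = λ_src √((1−β)/(1+β))
= 105 × √(0.82200/1.1780) = 105 × 0.83534 = 87.7 nm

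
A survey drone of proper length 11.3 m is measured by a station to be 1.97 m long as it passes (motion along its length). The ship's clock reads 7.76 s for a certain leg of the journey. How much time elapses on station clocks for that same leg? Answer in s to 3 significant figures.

Length contraction ⇒ γ = L₀/L = 11.3/1.97 = 5.7360
Time dilation: Δt = γτ₀ = 5.7360 × 7.76 s = 44.5 s

Δt ≈ 44.5 s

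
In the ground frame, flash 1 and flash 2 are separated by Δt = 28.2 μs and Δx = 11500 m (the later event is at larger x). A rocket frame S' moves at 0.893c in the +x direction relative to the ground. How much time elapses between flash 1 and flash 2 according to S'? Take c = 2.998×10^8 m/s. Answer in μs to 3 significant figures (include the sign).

Δt' ≈ -13.5 μs

γ = 1/√(1 − 0.893²) = 2.2219
Δt' = γ(Δt − vΔx/c²) = 2.2219 × (28.2 μs − 0.893×11500 m / (2.998×10^8 m/s))
= 2.2219 × (-6.0545 μs) = -13.5 μs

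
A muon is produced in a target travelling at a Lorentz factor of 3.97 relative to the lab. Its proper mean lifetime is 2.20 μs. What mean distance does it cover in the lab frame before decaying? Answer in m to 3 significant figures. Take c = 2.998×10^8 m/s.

β = √(1 − 1/γ²) = √(1 − 1/3.97²) = 0.96776
Dilated lifetime: Δt = γτ₀ = 3.97 × 2.20 μs = 8.7340 μs
d = vΔt = 0.96776c × 8.7340 μs = 2.9013×10^8 m/s × 8.7340×10^-6 s = 2530 m

d ≈ 2530 m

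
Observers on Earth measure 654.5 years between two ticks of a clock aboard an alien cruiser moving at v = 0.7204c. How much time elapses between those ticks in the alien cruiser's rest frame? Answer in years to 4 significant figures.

τ₀ ≈ 453.9 years

γ = 1/√(1 − 0.7204²) = 1.44184
Proper time: τ₀ = Δt/γ = 654.5/1.44184 = 453.9 years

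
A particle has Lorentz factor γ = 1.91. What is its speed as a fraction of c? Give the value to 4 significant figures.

β = √(1 − 1/γ²) = √(1 − 1/1.91²) = √(0.725885) = 0.8520

β ≈ 0.8520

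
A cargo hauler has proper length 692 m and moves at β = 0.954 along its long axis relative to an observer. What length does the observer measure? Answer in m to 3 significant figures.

γ = 1/√(1 − 0.954²) = 3.3355
Length contraction: L = L₀/γ = 692/3.3355 = 207 m

L ≈ 207 m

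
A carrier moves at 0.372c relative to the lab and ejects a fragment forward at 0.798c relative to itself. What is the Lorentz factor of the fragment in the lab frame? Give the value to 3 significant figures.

γ ≈ 2.32

u_lab = (0.798 + 0.372)/(1 + 0.798×0.372) = 1.170/1.29686 = 0.902182
γ = 1/√(1 − 0.902182²) = 2.32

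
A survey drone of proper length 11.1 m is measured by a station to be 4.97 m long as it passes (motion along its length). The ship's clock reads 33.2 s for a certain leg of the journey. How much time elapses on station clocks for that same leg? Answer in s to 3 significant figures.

Length contraction ⇒ γ = L₀/L = 11.1/4.97 = 2.2334
Time dilation: Δt = γτ₀ = 2.2334 × 33.2 s = 74.1 s

Δt ≈ 74.1 s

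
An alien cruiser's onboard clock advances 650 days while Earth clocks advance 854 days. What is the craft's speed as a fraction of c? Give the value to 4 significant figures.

γ = Δt/τ₀ = 854/650 = 1.31385
β = √(1 − 1/γ²) = √(1 − 1/1.31385²) = 0.6486

β ≈ 0.6486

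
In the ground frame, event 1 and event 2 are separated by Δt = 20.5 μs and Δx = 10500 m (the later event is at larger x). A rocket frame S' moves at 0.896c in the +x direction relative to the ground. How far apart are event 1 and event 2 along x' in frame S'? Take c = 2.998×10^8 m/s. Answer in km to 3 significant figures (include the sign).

Δx' ≈ 11.2 km

γ = 1/√(1 − 0.896²) = 2.2520
Δx' = γ(Δx − vΔt) = 2.2520 × (10500 m − 0.896×(2.998×10^8 m/s)×20.5×10^-6 s)
= 2.2520 × (4993.3 m) = 11.2 km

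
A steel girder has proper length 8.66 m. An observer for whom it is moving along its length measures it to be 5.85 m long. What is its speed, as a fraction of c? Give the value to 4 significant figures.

β ≈ 0.7373

γ = L₀/L = 8.66/5.85 = 1.48034
β = √(1 − 1/γ²) = 0.7373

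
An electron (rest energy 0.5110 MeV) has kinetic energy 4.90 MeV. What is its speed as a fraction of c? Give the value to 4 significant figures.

γ = 1 + K/(m₀c²) = 1 + 4.90/0.5110 = 10.5890
β = √(1 − 1/γ²) = 0.9955

β ≈ 0.9955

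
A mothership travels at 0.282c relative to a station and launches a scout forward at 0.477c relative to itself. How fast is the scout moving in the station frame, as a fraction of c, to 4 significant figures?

u ≈ 0.6690c

Compose boost 2: (0.477 + 0.282)/(1 + 0.477×0.282) = 0.7590/1.13451 = 0.6690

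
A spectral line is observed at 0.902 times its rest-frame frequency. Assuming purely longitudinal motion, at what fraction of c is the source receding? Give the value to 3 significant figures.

f_obs/f_src = √((1−β)/(1+β)) = 0.902  ⇒  (1−β)/(1+β) = 0.81360
β = |1 − D²|/(1 + D²) = |1 − 0.81360|/(1 + 0.81360) = 0.103

β ≈ 0.103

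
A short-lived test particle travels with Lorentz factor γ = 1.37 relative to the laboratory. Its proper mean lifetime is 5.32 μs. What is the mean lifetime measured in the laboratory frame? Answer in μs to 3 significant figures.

γ = 1.37 (given)
Time dilation: Δt = γτ₀ = 1.37 × 5.32 μs = 7.29 μs

Δt ≈ 7.29 μs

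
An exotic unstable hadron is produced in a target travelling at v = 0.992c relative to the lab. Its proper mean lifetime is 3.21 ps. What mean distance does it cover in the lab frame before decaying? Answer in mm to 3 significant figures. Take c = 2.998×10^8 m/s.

γ = 1/√(1 − 0.992²) = 7.9216
Dilated lifetime: Δt = γτ₀ = 7.9216 × 3.21 ps = 25.428 ps
d = vΔt = 0.992c × 25.428 ps = 2.9740×10^8 m/s × 2.5428×10^-11 s = 7.56 mm

d ≈ 7.56 mm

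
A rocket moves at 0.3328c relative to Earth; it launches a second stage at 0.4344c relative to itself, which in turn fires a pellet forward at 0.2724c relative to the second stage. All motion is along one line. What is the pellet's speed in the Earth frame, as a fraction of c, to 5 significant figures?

Compose boost 2: (0.4344 + 0.3328)/(1 + 0.4344×0.3328) = 0.76720/1.144568 = 0.6702964
Compose boost 3: (0.2724 + 0.6702964)/(1 + 0.2724×0.6702964) = 0.9426964/1.182589 = 0.79715

u ≈ 0.79715c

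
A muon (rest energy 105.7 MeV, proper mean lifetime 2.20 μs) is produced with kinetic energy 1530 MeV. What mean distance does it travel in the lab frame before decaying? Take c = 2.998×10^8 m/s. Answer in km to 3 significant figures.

d ≈ 10.2 km

γ = 1 + K/(m₀c²) = 1 + 1530/105.7 = 15.475
β = √(1 − 1/γ²) = 0.99791
Dilated lifetime: γτ₀ = 15.475 × 2.20 μs = 34.045 μs
d = βc·γτ₀ = 0.99791 × (2.998×10^8 m/s) × 3.4045×10^-5 s = 10.2 km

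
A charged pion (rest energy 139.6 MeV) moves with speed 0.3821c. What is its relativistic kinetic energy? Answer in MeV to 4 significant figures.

γ = 1/√(1 − 0.3821²) = 1.08211
K = (γ − 1)m₀c² = (1.08211 − 1) × 139.6 MeV = 0.0821094 × 139.6 MeV = 11.46 MeV

K ≈ 11.46 MeV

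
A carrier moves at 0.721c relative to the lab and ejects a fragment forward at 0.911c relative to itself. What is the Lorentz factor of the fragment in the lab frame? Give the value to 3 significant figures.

γ ≈ 5.80

u_lab = (0.911 + 0.721)/(1 + 0.911×0.721) = 1.632/1.65683 = 0.985013
γ = 1/√(1 − 0.985013²) = 5.80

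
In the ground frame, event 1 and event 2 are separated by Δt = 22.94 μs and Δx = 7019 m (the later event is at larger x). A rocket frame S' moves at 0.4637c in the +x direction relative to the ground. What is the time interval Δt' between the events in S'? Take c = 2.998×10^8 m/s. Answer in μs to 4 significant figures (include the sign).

Δt' ≈ 13.64 μs

γ = 1/√(1 − 0.4637²) = 1.12868
Δt' = γ(Δt − vΔx/c²) = 1.12868 × (22.94 μs − 0.4637×7019 m / (2.998×10^8 m/s))
= 1.12868 × (12.0837 μs) = 13.64 μs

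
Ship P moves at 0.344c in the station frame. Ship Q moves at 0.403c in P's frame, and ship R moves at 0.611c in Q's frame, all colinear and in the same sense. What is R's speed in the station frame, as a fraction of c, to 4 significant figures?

Compose boost 2: (0.403 + 0.344)/(1 + 0.403×0.344) = 0.7470/1.13863 = 0.656050
Compose boost 3: (0.611 + 0.656050)/(1 + 0.611×0.656050) = 1.26705/1.40085 = 0.9045

u ≈ 0.9045c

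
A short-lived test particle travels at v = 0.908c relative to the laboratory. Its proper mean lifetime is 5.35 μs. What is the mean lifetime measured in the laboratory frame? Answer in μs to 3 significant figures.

γ = 1/√(1 − 0.908²) = 2.3868
Time dilation: Δt = γτ₀ = 2.3868 × 5.35 μs = 12.8 μs

Δt ≈ 12.8 μs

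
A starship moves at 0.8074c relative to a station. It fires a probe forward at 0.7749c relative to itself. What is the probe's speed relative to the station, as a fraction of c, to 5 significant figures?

Relativistic velocity addition: u = (u' + v)/(1 + u'v/c²)
= (0.7749 + 0.8074)/(1 + 0.7749×0.8074) = 1.5823/1.625654 = 0.97333

u ≈ 0.97333c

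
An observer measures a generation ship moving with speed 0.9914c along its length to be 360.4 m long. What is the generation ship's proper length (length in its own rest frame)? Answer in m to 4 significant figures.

γ = 1/√(1 − 0.9914²) = 7.64138
L₀ = γL = 7.64138 × 360.4 = 2754 m

L₀ ≈ 2754 m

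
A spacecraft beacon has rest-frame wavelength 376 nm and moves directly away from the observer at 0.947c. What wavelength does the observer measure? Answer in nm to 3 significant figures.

Relativistic Doppler: λ_obs = λ_src √((1+β)/(1−β))
= 376 × √(1.9470/0.053000) = 376 × 6.0610 = 2280 nm

λ_obs ≈ 2280 nm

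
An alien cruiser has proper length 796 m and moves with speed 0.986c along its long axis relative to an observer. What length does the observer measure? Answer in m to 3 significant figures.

γ = 1/√(1 − 0.986²) = 5.9972
Length contraction: L = L₀/γ = 796/5.9972 = 133 m

L ≈ 133 m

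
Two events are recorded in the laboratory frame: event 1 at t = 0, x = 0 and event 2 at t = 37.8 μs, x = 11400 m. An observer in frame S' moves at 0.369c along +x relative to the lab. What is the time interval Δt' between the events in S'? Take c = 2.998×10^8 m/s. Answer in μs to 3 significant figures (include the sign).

Δt' ≈ 25.6 μs

γ = 1/√(1 − 0.369²) = 1.0759
Δt' = γ(Δt − vΔx/c²) = 1.0759 × (37.8 μs − 0.369×11400 m / (2.998×10^8 m/s))
= 1.0759 × (23.769 μs) = 25.6 μs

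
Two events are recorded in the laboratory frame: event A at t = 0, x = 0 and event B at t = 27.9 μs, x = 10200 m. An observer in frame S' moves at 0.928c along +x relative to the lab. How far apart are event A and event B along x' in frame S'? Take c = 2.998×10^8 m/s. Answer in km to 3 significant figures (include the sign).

Δx' ≈ 6.54 km

γ = 1/√(1 − 0.928²) = 2.6840
Δx' = γ(Δx − vΔt) = 2.6840 × (10200 m − 0.928×(2.998×10^8 m/s)×27.9×10^-6 s)
= 2.6840 × (2437.8 m) = 6.54 km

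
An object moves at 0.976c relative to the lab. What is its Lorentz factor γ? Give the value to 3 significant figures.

γ = 1/√(1 − β²) = 1/√(1 − 0.976²) = 1/√(0.047424) = 4.59

γ ≈ 4.59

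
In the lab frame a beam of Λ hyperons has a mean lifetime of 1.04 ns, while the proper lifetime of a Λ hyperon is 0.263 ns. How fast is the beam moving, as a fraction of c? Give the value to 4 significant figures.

γ = Δt/τ₀ = 1.04/0.263 = 3.95437
β = √(1 − 1/γ²) = √(1 − 1/3.95437²) = 0.9675

β ≈ 0.9675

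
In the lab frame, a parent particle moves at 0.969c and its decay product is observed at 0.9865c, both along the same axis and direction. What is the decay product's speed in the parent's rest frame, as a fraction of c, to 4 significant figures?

Inverse velocity addition: u' = (u − v)/(1 − uv/c²)
= (0.9865 − 0.969)/(1 − 0.9865×0.969) = 0.01750/0.0440815 = 0.3970

u' ≈ 0.3970c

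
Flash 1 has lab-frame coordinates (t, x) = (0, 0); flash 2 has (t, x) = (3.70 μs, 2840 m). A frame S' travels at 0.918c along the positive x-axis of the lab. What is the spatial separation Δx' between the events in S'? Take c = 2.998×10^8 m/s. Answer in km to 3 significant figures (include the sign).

Δx' ≈ 4.59 km

γ = 1/√(1 − 0.918²) = 2.5216
Δx' = γ(Δx − vΔt) = 2.5216 × (2840 m − 0.918×(2.998×10^8 m/s)×3.70×10^-6 s)
= 2.5216 × (1821.7 m) = 4.59 km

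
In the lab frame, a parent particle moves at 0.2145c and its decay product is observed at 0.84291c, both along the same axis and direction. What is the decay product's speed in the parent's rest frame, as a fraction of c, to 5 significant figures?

Inverse velocity addition: u' = (u − v)/(1 − uv/c²)
= (0.84291 − 0.2145)/(1 − 0.84291×0.2145) = 0.62841/0.8191958 = 0.76711

u' ≈ 0.76711c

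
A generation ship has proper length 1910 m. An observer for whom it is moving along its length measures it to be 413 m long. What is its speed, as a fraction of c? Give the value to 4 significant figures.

γ = L₀/L = 1910/413 = 4.62470
β = √(1 − 1/γ²) = 0.9763

β ≈ 0.9763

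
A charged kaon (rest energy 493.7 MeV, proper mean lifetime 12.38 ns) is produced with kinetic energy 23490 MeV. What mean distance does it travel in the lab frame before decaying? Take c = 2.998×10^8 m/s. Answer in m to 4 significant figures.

γ = 1 + K/(m₀c²) = 1 + 23490/493.7 = 48.5795
β = √(1 − 1/γ²) = 0.999788
Dilated lifetime: γτ₀ = 48.5795 × 12.38 ns = 601.414 ns
d = βc·γτ₀ = 0.999788 × (2.998×10^8 m/s) × 6.01414×10^-7 s = 180.3 m

d ≈ 180.3 m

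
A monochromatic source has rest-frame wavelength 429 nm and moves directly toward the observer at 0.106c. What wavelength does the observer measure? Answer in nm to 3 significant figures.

Relativistic Doppler: λ_obs = λ_src √((1−β)/(1+β))
= 429 × √(0.89400/1.1060) = 429 × 0.89907 = 386 nm

λ_obs ≈ 386 nm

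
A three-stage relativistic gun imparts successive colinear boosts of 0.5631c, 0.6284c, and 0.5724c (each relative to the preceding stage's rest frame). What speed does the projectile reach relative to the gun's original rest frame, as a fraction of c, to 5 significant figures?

u ≈ 0.96590c

Compose boost 2: (0.6284 + 0.5631)/(1 + 0.6284×0.5631) = 1.1915/1.353852 = 0.8800814
Compose boost 3: (0.5724 + 0.8800814)/(1 + 0.5724×0.8800814) = 1.452481/1.503759 = 0.96590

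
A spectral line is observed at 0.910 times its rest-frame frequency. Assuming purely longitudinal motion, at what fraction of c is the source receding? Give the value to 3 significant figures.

f_obs/f_src = √((1−β)/(1+β)) = 0.910  ⇒  (1−β)/(1+β) = 0.82810
β = |1 − D²|/(1 + D²) = |1 − 0.82810|/(1 + 0.82810) = 0.0940

β ≈ 0.0940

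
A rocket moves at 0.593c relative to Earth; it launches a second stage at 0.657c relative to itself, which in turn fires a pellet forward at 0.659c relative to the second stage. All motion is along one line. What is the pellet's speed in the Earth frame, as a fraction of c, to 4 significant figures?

Compose boost 2: (0.657 + 0.593)/(1 + 0.657×0.593) = 1.250/1.38960 = 0.899539
Compose boost 3: (0.659 + 0.899539)/(1 + 0.659×0.899539) = 1.55854/1.59280 = 0.9785

u ≈ 0.9785c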